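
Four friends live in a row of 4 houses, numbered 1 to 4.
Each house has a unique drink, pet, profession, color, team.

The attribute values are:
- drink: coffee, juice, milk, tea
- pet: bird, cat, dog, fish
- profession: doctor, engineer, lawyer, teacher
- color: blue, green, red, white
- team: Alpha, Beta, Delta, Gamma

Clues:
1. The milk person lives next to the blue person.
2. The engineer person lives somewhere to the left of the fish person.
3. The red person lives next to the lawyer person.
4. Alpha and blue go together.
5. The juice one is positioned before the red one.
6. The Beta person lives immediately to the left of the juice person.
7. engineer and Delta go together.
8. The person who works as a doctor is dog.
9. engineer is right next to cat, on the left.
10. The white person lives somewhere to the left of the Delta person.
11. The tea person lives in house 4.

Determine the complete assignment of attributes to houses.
Solution:

House | Drink | Pet | Profession | Color | Team
-----------------------------------------------
  1   | coffee | dog | doctor | white | Beta
  2   | juice | bird | engineer | green | Delta
  3   | milk | cat | teacher | red | Gamma
  4   | tea | fish | lawyer | blue | Alpha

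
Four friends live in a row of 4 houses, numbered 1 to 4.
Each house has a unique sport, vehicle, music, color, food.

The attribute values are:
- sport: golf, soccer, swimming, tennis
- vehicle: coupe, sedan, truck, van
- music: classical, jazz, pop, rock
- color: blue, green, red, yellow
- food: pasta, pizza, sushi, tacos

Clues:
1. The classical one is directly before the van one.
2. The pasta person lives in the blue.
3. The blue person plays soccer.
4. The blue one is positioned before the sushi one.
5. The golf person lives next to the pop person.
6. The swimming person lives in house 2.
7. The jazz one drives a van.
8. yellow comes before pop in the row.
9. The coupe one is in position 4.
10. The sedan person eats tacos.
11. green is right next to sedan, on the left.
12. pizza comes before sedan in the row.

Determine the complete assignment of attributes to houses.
Solution:

House | Sport | Vehicle | Music | Color | Food
----------------------------------------------
  1   | soccer | truck | classical | blue | pasta
  2   | swimming | van | jazz | green | pizza
  3   | golf | sedan | rock | yellow | tacos
  4   | tennis | coupe | pop | red | sushi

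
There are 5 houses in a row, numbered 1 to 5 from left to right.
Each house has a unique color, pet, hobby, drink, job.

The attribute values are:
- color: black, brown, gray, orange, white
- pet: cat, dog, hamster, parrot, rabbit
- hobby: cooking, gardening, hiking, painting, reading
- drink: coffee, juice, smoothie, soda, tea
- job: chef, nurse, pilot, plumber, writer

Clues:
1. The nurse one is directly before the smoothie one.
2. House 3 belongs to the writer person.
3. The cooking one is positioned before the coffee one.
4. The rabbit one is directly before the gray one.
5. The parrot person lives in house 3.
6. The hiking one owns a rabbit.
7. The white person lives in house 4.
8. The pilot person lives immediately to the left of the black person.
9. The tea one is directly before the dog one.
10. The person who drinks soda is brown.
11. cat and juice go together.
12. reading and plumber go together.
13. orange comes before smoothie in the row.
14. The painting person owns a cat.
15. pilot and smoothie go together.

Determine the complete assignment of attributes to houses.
Solution:

House | Color | Pet | Hobby | Drink | Job
-----------------------------------------
  1   | orange | rabbit | hiking | tea | nurse
  2   | gray | dog | cooking | smoothie | pilot
  3   | black | parrot | gardening | coffee | writer
  4   | white | cat | painting | juice | chef
  5   | brown | hamster | reading | soda | plumber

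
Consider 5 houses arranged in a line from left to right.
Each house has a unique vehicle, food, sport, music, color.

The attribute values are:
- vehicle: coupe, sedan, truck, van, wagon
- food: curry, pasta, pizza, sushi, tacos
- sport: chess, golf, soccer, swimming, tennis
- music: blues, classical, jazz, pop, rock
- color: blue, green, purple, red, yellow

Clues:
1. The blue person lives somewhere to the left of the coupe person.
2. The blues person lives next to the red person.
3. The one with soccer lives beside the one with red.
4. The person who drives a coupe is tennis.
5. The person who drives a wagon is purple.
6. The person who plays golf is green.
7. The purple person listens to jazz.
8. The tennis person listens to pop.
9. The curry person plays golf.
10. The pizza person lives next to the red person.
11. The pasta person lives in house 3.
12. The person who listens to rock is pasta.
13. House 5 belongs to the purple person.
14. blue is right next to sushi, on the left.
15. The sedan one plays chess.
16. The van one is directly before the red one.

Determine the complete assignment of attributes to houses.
Solution:

House | Vehicle | Food | Sport | Music | Color
----------------------------------------------
  1   | van | pizza | soccer | blues | blue
  2   | coupe | sushi | tennis | pop | red
  3   | sedan | pasta | chess | rock | yellow
  4   | truck | curry | golf | classical | green
  5   | wagon | tacos | swimming | jazz | purple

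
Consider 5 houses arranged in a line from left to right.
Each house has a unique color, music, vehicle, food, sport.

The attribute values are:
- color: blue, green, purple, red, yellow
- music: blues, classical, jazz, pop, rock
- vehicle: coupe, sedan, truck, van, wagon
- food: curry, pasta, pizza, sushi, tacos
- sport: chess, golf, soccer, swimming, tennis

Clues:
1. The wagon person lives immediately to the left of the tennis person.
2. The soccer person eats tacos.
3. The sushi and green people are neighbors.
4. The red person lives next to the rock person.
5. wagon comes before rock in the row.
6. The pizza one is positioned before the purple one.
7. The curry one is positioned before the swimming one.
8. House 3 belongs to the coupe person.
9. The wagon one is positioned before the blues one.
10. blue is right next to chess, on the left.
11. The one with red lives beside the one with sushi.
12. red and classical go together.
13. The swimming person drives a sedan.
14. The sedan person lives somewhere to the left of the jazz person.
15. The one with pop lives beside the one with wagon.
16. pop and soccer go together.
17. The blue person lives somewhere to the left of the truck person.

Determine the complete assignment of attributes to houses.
Solution:

House | Color | Music | Vehicle | Food | Sport
----------------------------------------------
  1   | blue | pop | van | tacos | soccer
  2   | red | classical | wagon | curry | chess
  3   | yellow | rock | coupe | sushi | tennis
  4   | green | blues | sedan | pizza | swimming
  5   | purple | jazz | truck | pasta | golf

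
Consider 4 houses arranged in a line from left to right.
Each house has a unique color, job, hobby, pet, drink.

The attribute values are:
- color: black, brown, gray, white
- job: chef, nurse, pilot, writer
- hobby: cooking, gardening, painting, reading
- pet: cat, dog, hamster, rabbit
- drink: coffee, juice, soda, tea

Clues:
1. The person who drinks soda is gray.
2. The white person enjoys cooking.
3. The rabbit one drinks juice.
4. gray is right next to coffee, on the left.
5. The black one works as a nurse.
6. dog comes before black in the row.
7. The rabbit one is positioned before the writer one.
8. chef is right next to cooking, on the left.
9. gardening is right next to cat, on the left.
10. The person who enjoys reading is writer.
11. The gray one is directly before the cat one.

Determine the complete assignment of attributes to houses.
Solution:

House | Color | Job | Hobby | Pet | Drink
-----------------------------------------
  1   | gray | chef | gardening | dog | soda
  2   | white | pilot | cooking | cat | coffee
  3   | black | nurse | painting | rabbit | juice
  4   | brown | writer | reading | hamster | tea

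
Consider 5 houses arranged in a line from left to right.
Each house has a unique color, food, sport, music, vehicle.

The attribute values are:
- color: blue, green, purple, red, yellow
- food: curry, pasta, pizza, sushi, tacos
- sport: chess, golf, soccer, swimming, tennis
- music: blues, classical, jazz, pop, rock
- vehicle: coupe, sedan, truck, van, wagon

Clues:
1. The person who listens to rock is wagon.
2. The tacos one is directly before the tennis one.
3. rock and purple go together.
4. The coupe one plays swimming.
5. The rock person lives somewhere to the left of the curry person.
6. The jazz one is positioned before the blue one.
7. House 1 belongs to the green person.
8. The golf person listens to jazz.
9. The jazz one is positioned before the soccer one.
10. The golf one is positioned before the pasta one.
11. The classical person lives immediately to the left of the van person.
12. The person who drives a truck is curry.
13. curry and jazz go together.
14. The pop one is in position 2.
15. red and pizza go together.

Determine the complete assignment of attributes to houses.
Solution:

House | Color | Food | Sport | Music | Vehicle
----------------------------------------------
  1   | green | tacos | swimming | classical | coupe
  2   | red | pizza | tennis | pop | van
  3   | purple | sushi | chess | rock | wagon
  4   | yellow | curry | golf | jazz | truck
  5   | blue | pasta | soccer | blues | sedan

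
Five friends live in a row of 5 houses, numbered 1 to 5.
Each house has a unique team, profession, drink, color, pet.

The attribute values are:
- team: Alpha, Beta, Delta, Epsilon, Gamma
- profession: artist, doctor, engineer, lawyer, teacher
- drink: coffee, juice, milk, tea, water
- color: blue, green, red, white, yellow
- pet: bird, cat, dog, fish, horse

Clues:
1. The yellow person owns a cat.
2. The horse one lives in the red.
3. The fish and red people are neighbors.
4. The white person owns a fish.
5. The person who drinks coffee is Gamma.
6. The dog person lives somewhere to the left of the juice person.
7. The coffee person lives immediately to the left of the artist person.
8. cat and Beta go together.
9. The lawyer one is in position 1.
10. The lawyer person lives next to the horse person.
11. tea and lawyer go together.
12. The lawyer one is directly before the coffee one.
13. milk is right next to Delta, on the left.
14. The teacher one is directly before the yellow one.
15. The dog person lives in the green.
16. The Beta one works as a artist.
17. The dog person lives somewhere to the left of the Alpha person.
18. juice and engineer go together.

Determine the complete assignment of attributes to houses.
Solution:

House | Team | Profession | Drink | Color | Pet
-----------------------------------------------
  1   | Epsilon | lawyer | tea | white | fish
  2   | Gamma | teacher | coffee | red | horse
  3   | Beta | artist | milk | yellow | cat
  4   | Delta | doctor | water | green | dog
  5   | Alpha | engineer | juice | blue | bird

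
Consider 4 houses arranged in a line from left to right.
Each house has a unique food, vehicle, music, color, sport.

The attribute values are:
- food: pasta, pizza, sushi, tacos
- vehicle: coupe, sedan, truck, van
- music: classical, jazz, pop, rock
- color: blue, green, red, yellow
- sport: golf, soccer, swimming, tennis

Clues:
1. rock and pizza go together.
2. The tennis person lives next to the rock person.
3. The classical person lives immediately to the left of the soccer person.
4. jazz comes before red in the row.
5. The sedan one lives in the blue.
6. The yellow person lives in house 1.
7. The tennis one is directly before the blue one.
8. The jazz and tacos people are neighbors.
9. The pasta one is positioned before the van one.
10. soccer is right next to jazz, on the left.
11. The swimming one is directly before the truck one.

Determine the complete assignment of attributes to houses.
Solution:

House | Food | Vehicle | Music | Color | Sport
----------------------------------------------
  1   | pasta | coupe | classical | yellow | tennis
  2   | pizza | sedan | rock | blue | soccer
  3   | sushi | van | jazz | green | swimming
  4   | tacos | truck | pop | red | golf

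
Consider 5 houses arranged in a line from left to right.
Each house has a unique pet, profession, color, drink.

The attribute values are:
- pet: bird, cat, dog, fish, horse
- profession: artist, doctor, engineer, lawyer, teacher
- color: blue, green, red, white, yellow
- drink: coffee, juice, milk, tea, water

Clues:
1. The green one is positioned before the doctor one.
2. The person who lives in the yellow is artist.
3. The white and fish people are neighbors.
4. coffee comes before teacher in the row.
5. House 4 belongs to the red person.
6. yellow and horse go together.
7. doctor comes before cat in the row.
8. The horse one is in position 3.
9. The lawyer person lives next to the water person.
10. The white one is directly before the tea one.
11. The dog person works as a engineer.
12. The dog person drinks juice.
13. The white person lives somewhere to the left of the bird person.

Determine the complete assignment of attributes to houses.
Solution:

House | Pet | Profession | Color | Drink
----------------------------------------
  1   | dog | engineer | white | juice
  2   | fish | lawyer | green | tea
  3   | horse | artist | yellow | water
  4   | bird | doctor | red | coffee
  5   | cat | teacher | blue | milk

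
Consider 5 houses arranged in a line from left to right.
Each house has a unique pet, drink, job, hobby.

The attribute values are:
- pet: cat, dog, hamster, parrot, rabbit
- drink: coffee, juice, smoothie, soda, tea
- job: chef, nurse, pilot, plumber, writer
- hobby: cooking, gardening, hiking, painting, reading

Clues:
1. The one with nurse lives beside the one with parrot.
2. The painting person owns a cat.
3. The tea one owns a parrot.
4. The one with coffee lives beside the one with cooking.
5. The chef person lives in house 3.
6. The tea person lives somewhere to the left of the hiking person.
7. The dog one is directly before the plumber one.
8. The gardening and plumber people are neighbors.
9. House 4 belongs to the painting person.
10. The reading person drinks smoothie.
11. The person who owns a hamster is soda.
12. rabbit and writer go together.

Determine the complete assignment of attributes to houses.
Solution:

House | Pet | Drink | Job | Hobby
---------------------------------
  1   | dog | coffee | nurse | gardening
  2   | parrot | tea | plumber | cooking
  3   | hamster | soda | chef | hiking
  4   | cat | juice | pilot | painting
  5   | rabbit | smoothie | writer | reading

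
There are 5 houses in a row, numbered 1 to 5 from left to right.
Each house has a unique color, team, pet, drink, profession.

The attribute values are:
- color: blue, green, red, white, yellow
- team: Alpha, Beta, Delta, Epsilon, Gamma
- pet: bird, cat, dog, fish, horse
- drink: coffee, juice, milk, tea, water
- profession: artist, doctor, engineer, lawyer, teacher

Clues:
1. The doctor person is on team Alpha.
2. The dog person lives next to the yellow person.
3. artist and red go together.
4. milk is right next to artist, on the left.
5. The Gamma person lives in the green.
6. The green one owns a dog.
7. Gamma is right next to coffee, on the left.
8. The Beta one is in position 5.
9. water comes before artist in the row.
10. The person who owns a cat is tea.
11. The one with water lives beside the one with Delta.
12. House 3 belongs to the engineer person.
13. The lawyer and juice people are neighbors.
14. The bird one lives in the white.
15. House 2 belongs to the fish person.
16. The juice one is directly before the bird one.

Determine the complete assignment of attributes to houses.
Solution:

House | Color | Team | Pet | Drink | Profession
-----------------------------------------------
  1   | green | Gamma | dog | water | teacher
  2   | yellow | Delta | fish | coffee | lawyer
  3   | blue | Epsilon | horse | juice | engineer
  4   | white | Alpha | bird | milk | doctor
  5   | red | Beta | cat | tea | artist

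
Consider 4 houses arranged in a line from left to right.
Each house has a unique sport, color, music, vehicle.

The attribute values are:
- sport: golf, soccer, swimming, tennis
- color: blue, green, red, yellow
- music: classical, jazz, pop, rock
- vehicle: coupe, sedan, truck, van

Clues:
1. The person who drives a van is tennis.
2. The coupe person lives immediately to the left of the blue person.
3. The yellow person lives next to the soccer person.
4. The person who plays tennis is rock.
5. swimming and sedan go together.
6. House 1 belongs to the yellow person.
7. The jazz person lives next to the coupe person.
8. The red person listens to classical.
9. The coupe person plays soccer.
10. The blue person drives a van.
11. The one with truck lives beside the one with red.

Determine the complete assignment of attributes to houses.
Solution:

House | Sport | Color | Music | Vehicle
---------------------------------------
  1   | golf | yellow | jazz | truck
  2   | soccer | red | classical | coupe
  3   | tennis | blue | rock | van
  4   | swimming | green | pop | sedan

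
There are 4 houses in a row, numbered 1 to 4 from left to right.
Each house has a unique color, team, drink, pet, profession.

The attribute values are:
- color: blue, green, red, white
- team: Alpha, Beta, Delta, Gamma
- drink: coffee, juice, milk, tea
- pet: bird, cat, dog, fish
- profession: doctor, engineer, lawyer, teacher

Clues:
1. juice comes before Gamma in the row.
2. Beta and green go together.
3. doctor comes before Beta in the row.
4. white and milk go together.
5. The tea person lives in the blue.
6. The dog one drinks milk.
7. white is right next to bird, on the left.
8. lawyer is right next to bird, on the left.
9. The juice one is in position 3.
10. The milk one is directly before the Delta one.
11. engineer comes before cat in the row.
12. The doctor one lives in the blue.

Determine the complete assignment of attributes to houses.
Solution:

House | Color | Team | Drink | Pet | Profession
-----------------------------------------------
  1   | white | Alpha | milk | dog | lawyer
  2   | blue | Delta | tea | bird | doctor
  3   | green | Beta | juice | fish | engineer
  4   | red | Gamma | coffee | cat | teacher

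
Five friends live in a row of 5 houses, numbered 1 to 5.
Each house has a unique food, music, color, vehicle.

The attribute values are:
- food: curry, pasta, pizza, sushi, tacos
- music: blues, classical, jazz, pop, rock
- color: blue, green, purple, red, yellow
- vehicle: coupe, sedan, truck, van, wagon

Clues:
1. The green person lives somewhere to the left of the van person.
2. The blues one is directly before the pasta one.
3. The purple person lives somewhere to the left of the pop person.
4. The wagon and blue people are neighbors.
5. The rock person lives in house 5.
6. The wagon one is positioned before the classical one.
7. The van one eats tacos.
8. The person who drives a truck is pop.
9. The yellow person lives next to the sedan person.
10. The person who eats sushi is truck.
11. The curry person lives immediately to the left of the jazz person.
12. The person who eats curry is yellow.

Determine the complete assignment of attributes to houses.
Solution:

House | Food | Music | Color | Vehicle
--------------------------------------
  1   | curry | blues | yellow | wagon
  2   | pasta | jazz | blue | sedan
  3   | pizza | classical | purple | coupe
  4   | sushi | pop | green | truck
  5   | tacos | rock | red | van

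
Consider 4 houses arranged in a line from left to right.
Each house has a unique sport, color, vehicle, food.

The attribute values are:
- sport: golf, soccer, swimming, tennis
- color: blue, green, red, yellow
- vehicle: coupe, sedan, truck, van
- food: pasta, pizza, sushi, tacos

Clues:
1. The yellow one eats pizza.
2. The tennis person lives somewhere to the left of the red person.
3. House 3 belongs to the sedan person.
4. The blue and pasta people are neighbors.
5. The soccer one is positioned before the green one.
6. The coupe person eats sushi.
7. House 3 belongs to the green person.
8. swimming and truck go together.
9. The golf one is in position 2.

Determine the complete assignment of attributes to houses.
Solution:

House | Sport | Color | Vehicle | Food
--------------------------------------
  1   | soccer | yellow | van | pizza
  2   | golf | blue | coupe | sushi
  3   | tennis | green | sedan | pasta
  4   | swimming | red | truck | tacos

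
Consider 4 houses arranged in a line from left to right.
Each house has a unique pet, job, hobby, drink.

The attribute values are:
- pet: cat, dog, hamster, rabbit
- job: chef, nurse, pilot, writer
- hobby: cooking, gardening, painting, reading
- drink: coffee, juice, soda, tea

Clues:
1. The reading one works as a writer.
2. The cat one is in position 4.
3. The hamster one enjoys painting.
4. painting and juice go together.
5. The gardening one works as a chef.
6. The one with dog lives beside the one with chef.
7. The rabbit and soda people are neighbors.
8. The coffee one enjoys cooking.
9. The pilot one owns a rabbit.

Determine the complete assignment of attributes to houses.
Solution:

House | Pet | Job | Hobby | Drink
---------------------------------
  1   | hamster | nurse | painting | juice
  2   | rabbit | pilot | cooking | coffee
  3   | dog | writer | reading | soda
  4   | cat | chef | gardening | tea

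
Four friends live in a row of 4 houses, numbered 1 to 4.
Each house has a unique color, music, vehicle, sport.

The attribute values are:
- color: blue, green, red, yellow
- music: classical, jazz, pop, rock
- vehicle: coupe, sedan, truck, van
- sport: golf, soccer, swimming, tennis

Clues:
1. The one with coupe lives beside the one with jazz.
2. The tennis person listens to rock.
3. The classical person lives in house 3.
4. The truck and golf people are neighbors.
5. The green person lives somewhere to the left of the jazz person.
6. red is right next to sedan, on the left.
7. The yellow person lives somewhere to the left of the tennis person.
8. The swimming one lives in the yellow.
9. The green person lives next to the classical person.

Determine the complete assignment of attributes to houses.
Solution:

House | Color | Music | Vehicle | Sport
---------------------------------------
  1   | yellow | pop | van | swimming
  2   | green | rock | truck | tennis
  3   | red | classical | coupe | golf
  4   | blue | jazz | sedan | soccer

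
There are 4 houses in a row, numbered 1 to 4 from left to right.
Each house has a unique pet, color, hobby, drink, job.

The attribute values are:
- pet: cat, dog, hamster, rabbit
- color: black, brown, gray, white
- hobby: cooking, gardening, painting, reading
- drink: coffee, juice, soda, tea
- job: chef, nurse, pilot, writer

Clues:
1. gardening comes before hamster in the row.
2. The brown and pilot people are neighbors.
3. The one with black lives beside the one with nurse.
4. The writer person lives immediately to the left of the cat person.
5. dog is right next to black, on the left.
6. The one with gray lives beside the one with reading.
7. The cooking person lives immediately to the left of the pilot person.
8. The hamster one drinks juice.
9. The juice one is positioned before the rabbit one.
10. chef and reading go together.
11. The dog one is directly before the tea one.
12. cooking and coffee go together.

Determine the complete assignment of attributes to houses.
Solution:

House | Pet | Color | Hobby | Drink | Job
-----------------------------------------
  1   | dog | brown | cooking | coffee | writer
  2   | cat | black | gardening | tea | pilot
  3   | hamster | gray | painting | juice | nurse
  4   | rabbit | white | reading | soda | chef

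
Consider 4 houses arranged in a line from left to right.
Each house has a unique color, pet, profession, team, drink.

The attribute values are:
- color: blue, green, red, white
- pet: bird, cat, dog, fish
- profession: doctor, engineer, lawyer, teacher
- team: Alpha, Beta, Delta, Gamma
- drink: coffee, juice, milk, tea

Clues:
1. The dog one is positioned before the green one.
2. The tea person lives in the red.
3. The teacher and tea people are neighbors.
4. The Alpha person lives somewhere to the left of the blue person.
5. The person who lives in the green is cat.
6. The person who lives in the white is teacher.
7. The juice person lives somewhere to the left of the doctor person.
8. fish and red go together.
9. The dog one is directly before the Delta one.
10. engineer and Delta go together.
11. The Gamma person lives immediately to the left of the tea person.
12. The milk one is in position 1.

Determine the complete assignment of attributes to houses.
Solution:

House | Color | Pet | Profession | Team | Drink
-----------------------------------------------
  1   | white | dog | teacher | Gamma | milk
  2   | red | fish | engineer | Delta | tea
  3   | green | cat | lawyer | Alpha | juice
  4   | blue | bird | doctor | Beta | coffee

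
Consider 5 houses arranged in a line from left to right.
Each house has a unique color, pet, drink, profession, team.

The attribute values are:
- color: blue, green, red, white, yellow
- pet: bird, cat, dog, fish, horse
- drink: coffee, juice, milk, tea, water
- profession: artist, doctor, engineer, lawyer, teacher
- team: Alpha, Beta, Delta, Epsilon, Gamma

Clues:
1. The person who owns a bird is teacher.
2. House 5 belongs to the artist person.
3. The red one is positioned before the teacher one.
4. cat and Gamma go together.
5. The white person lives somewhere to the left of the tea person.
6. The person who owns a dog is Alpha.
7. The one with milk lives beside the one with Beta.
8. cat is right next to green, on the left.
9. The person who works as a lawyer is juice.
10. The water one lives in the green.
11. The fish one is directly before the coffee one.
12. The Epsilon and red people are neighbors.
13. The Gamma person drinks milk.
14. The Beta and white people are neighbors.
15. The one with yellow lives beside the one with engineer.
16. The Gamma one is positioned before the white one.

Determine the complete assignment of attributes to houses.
Solution:

House | Color | Pet | Drink | Profession | Team
-----------------------------------------------
  1   | yellow | horse | juice | lawyer | Epsilon
  2   | red | cat | milk | engineer | Gamma
  3   | green | fish | water | doctor | Beta
  4   | white | bird | coffee | teacher | Delta
  5   | blue | dog | tea | artist | Alpha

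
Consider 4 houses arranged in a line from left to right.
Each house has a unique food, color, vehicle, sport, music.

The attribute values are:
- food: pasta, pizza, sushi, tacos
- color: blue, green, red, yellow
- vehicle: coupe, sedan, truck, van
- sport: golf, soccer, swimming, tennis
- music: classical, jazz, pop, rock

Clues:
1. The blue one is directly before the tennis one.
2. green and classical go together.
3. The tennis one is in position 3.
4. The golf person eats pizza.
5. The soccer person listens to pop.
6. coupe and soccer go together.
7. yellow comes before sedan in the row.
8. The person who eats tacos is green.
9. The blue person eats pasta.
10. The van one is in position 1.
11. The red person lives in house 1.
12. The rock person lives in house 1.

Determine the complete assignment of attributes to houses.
Solution:

House | Food | Color | Vehicle | Sport | Music
----------------------------------------------
  1   | pizza | red | van | golf | rock
  2   | pasta | blue | coupe | soccer | pop
  3   | sushi | yellow | truck | tennis | jazz
  4   | tacos | green | sedan | swimming | classical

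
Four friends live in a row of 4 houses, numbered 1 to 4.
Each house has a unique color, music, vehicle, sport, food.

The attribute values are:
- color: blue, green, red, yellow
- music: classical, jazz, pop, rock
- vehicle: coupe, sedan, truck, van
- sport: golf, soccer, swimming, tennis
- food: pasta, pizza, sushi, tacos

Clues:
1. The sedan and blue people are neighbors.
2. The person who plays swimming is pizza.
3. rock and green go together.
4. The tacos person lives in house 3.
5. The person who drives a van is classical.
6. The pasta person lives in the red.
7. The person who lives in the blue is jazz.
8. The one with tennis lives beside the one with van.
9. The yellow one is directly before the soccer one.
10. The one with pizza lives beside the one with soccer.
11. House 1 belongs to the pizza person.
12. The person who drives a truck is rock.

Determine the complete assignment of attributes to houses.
Solution:

House | Color | Music | Vehicle | Sport | Food
----------------------------------------------
  1   | yellow | pop | sedan | swimming | pizza
  2   | blue | jazz | coupe | soccer | sushi
  3   | green | rock | truck | tennis | tacos
  4   | red | classical | van | golf | pasta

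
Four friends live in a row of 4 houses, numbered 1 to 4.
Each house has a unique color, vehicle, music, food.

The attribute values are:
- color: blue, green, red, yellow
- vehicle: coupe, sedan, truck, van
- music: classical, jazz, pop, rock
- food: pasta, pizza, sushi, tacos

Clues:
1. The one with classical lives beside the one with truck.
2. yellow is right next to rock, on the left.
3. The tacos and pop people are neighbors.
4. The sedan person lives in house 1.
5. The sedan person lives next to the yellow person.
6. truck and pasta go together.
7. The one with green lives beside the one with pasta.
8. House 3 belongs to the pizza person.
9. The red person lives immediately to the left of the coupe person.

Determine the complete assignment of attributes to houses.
Solution:

House | Color | Vehicle | Music | Food
--------------------------------------
  1   | green | sedan | classical | tacos
  2   | yellow | truck | pop | pasta
  3   | red | van | rock | pizza
  4   | blue | coupe | jazz | sushi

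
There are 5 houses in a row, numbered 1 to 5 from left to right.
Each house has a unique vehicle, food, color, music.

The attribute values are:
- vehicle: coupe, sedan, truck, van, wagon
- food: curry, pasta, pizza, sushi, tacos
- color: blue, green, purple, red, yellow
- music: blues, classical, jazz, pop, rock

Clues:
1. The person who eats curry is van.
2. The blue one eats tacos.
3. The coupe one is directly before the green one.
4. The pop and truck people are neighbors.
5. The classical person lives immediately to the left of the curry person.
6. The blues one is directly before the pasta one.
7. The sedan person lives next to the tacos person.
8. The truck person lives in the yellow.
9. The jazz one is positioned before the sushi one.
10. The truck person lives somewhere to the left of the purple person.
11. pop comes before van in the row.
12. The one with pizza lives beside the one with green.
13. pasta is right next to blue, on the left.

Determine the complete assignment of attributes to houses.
Solution:

House | Vehicle | Food | Color | Music
--------------------------------------
  1   | coupe | pizza | red | blues
  2   | sedan | pasta | green | jazz
  3   | wagon | tacos | blue | pop
  4   | truck | sushi | yellow | classical
  5   | van | curry | purple | rock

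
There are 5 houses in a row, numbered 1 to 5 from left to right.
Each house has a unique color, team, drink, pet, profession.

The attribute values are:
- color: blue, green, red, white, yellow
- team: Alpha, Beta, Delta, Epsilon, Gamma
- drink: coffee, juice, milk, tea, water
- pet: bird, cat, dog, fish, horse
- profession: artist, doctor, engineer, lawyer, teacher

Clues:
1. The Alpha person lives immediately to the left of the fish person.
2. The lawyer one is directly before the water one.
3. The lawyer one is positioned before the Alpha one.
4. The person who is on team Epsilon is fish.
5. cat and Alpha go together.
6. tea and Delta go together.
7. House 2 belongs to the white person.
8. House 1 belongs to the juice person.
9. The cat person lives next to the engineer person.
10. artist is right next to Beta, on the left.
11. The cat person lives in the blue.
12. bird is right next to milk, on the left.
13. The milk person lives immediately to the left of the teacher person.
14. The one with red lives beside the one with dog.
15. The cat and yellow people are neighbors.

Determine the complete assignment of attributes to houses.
Solution:

House | Color | Team | Drink | Pet | Profession
-----------------------------------------------
  1   | red | Gamma | juice | bird | artist
  2   | white | Beta | milk | dog | lawyer
  3   | blue | Alpha | water | cat | teacher
  4   | yellow | Epsilon | coffee | fish | engineer
  5   | green | Delta | tea | horse | doctor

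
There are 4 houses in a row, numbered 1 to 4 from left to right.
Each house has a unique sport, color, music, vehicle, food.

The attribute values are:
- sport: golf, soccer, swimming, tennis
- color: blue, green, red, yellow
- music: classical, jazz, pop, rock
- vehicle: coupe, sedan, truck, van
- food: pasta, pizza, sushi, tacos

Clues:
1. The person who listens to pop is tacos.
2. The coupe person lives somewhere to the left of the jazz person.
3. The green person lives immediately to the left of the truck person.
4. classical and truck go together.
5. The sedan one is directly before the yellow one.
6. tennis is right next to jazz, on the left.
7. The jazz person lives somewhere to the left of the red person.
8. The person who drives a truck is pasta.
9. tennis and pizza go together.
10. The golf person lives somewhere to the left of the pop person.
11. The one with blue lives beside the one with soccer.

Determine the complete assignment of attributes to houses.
Solution:

House | Sport | Color | Music | Vehicle | Food
----------------------------------------------
  1   | tennis | blue | rock | coupe | pizza
  2   | soccer | green | jazz | sedan | sushi
  3   | golf | yellow | classical | truck | pasta
  4   | swimming | red | pop | van | tacos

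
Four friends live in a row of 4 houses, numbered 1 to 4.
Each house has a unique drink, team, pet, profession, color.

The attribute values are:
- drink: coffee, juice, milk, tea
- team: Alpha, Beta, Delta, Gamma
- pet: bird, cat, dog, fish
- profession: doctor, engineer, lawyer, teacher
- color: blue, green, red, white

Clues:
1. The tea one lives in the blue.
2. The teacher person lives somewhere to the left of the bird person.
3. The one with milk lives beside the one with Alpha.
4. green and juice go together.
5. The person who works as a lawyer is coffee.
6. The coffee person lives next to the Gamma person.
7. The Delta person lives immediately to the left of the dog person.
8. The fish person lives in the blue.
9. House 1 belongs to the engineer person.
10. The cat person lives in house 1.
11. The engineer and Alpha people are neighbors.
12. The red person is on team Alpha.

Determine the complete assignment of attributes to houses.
Solution:

House | Drink | Team | Pet | Profession | Color
-----------------------------------------------
  1   | milk | Delta | cat | engineer | white
  2   | coffee | Alpha | dog | lawyer | red
  3   | tea | Gamma | fish | teacher | blue
  4   | juice | Beta | bird | doctor | green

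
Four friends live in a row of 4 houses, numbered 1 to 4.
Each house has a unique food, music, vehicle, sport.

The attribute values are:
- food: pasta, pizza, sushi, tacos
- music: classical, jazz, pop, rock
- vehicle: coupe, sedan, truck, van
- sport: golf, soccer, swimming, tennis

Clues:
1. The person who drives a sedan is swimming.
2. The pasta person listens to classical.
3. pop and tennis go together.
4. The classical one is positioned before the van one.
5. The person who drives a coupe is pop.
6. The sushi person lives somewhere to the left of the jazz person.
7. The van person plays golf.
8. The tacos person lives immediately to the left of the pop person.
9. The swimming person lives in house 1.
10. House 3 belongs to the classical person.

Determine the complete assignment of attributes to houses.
Solution:

House | Food | Music | Vehicle | Sport
--------------------------------------
  1   | tacos | rock | sedan | swimming
  2   | sushi | pop | coupe | tennis
  3   | pasta | classical | truck | soccer
  4   | pizza | jazz | van | golf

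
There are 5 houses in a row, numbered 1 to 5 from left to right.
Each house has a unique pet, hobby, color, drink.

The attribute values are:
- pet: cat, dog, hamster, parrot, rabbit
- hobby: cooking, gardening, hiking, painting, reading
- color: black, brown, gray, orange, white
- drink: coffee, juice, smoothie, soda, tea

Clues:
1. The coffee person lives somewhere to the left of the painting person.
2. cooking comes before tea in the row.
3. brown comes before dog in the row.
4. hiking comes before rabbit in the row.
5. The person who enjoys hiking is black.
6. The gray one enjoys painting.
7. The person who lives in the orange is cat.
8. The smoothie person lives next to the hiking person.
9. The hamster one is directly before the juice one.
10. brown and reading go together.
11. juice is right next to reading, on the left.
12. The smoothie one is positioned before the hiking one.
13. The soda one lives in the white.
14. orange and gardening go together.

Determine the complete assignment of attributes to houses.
Solution:

House | Pet | Hobby | Color | Drink
-----------------------------------
  1   | hamster | cooking | white | soda
  2   | cat | gardening | orange | juice
  3   | parrot | reading | brown | smoothie
  4   | dog | hiking | black | coffee
  5   | rabbit | painting | gray | tea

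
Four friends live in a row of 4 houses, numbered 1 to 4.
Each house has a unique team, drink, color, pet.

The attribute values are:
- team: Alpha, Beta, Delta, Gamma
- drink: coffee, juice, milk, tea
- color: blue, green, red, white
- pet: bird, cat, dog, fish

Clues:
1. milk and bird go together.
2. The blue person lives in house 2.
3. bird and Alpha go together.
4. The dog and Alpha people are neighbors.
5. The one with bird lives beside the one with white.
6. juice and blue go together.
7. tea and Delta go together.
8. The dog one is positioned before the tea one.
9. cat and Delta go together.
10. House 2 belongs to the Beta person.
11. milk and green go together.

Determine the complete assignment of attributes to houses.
Solution:

House | Team | Drink | Color | Pet
----------------------------------
  1   | Gamma | coffee | red | fish
  2   | Beta | juice | blue | dog
  3   | Alpha | milk | green | bird
  4   | Delta | tea | white | cat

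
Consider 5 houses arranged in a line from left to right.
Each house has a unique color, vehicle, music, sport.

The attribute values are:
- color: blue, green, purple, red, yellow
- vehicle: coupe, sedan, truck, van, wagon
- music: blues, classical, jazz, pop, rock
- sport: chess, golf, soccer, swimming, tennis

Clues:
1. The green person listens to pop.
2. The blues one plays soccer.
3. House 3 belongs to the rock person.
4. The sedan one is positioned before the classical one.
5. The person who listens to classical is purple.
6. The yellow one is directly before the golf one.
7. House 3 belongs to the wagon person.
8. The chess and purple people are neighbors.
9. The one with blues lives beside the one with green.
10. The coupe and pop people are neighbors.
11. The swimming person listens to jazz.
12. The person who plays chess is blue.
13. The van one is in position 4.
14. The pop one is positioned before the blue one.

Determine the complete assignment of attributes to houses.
Solution:

House | Color | Vehicle | Music | Sport
---------------------------------------
  1   | yellow | coupe | blues | soccer
  2   | green | sedan | pop | golf
  3   | blue | wagon | rock | chess
  4   | purple | van | classical | tennis
  5   | red | truck | jazz | swimming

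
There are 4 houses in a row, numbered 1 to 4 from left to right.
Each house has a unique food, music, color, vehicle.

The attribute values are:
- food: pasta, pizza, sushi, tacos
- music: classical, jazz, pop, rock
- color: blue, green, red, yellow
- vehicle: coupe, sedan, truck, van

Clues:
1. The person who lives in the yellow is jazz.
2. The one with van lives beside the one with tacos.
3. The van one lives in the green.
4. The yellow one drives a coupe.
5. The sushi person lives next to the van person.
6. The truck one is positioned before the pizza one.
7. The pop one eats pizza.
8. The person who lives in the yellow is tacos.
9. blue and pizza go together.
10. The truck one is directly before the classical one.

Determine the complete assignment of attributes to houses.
Solution:

House | Food | Music | Color | Vehicle
--------------------------------------
  1   | sushi | rock | red | truck
  2   | pasta | classical | green | van
  3   | tacos | jazz | yellow | coupe
  4   | pizza | pop | blue | sedan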